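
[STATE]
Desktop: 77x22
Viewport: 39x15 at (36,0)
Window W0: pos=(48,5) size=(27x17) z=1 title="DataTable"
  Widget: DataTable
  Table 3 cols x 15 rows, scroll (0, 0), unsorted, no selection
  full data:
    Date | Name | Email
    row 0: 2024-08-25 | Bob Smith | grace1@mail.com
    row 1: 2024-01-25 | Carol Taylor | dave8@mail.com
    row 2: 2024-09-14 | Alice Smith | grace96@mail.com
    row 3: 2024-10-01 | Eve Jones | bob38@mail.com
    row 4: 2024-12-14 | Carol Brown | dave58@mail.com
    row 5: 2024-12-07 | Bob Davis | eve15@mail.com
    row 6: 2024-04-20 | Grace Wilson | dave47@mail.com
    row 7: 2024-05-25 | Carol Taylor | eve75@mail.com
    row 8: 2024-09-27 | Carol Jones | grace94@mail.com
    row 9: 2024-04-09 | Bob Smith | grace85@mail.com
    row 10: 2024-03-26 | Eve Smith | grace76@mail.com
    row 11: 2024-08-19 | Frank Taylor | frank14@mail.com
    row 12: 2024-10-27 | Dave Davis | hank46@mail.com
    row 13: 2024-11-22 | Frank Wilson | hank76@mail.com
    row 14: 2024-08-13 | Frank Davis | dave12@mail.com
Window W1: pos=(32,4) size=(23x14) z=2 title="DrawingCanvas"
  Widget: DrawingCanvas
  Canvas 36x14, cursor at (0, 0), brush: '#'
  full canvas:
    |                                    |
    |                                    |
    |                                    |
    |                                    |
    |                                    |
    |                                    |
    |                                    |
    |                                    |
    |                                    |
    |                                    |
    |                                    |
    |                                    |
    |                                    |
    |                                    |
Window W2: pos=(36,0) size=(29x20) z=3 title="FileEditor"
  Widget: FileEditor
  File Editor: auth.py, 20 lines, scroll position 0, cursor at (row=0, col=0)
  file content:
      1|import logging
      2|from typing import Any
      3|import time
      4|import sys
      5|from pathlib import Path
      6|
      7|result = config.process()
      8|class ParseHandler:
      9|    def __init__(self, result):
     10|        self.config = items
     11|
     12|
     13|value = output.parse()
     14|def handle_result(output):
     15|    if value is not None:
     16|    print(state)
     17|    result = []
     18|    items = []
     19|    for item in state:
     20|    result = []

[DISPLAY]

┏━━━━━━━━━━━━━━━━━━━━━━━━━━━┓          
┃ FileEditor                ┃          
┠───────────────────────────┨          
┃█mport logging            ▲┃          
┃from typing import Any    █┃          
┃import time               ░┃━━━━━━━━━┓
┃import sys                ░┃         ┃
┃from pathlib import Path  ░┃─────────┨
┃                          ░┃       │E┃
┃result = config.process() ░┃───────┼─┃
┃class ParseHandler:       ░┃mith   │g┃
┃    def __init__(self, res░┃ Taylor│d┃
┃        self.config = item░┃ Smith │g┃
┃                          ░┃ones   │b┃
┃                          ░┃ Brown │d┃


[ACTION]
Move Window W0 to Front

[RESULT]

┏━━━━━━━━━━━━━━━━━━━━━━━━━━━┓          
┃ FileEditor                ┃          
┠───────────────────────────┨          
┃█mport logging            ▲┃          
┃from typing import Any    █┃          
┃import time┏━━━━━━━━━━━━━━━━━━━━━━━━━┓
┃import sys ┃ DataTable               ┃
┃from pathli┠─────────────────────────┨
┃           ┃Date      │Name        │E┃
┃result = co┃──────────┼────────────┼─┃
┃class Parse┃2024-08-25│Bob Smith   │g┃
┃    def __i┃2024-01-25│Carol Taylor│d┃
┃        sel┃2024-09-14│Alice Smith │g┃
┃           ┃2024-10-01│Eve Jones   │b┃
┃           ┃2024-12-14│Carol Brown │d┃


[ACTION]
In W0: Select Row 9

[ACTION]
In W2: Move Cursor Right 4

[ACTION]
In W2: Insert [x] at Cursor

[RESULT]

┏━━━━━━━━━━━━━━━━━━━━━━━━━━━┓          
┃ FileEditor                ┃          
┠───────────────────────────┨          
┃impox█t logging           ▲┃          
┃from typing import Any    █┃          
┃import time┏━━━━━━━━━━━━━━━━━━━━━━━━━┓
┃import sys ┃ DataTable               ┃
┃from pathli┠─────────────────────────┨
┃           ┃Date      │Name        │E┃
┃result = co┃──────────┼────────────┼─┃
┃class Parse┃2024-08-25│Bob Smith   │g┃
┃    def __i┃2024-01-25│Carol Taylor│d┃
┃        sel┃2024-09-14│Alice Smith │g┃
┃           ┃2024-10-01│Eve Jones   │b┃
┃           ┃2024-12-14│Carol Brown │d┃


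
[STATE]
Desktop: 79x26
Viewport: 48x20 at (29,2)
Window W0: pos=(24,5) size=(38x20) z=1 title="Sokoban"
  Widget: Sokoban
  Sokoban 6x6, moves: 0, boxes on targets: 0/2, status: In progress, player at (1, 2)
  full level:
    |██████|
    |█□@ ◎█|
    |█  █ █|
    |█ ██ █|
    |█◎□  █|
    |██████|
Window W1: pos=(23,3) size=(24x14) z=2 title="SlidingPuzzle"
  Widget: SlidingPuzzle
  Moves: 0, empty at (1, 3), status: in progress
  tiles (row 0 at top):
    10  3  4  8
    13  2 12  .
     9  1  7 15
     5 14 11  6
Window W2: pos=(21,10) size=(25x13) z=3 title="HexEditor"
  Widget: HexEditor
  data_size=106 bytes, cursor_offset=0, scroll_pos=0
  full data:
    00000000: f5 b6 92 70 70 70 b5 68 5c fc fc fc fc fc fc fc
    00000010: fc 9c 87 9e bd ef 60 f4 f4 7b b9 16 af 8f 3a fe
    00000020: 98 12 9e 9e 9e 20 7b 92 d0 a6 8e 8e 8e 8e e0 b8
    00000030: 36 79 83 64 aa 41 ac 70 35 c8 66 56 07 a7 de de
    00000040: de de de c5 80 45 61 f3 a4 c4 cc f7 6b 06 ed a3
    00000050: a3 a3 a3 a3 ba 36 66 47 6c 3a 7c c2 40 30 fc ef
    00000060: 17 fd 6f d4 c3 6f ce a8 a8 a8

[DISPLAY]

                                                
━━━━━━━━━━━━━━━━━┓                              
ingPuzzle        ┃                              
─────────────────┨━━━━━━━━━━━━━━┓               
┬────┬────┬────┐ ┃              ┃               
│  3 │  4 │  8 │ ┃──────────────┨               
┼────┼────┼────┤ ┃              ┃               
│  2 │ 12 │    │ ┃              ┃               
━━━━━━━━━━━━━━━━┓┃              ┃               
tor             ┃┃              ┃               
────────────────┨┃              ┃               
0  F5 b6 92 70 7┃┃              ┃               
0  fc 9c 87 9e b┃┃              ┃               
0  98 12 9e 9e 9┃┃              ┃               
0  36 79 83 64 a┃┛              ┃               
0  de de de c5 8┃               ┃               
0  a3 a3 a3 a3 b┃               ┃               
0  17 fd 6f d4 c┃               ┃               
                ┃               ┃               
                ┃               ┃               


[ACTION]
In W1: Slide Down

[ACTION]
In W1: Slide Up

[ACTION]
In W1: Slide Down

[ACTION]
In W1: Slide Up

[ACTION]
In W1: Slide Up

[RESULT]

                                                
━━━━━━━━━━━━━━━━━┓                              
ingPuzzle        ┃                              
─────────────────┨━━━━━━━━━━━━━━┓               
┬────┬────┬────┐ ┃              ┃               
│  3 │  4 │  8 │ ┃──────────────┨               
┼────┼────┼────┤ ┃              ┃               
│  2 │ 12 │ 15 │ ┃              ┃               
━━━━━━━━━━━━━━━━┓┃              ┃               
tor             ┃┃              ┃               
────────────────┨┃              ┃               
0  F5 b6 92 70 7┃┃              ┃               
0  fc 9c 87 9e b┃┃              ┃               
0  98 12 9e 9e 9┃┃              ┃               
0  36 79 83 64 a┃┛              ┃               
0  de de de c5 8┃               ┃               
0  a3 a3 a3 a3 b┃               ┃               
0  17 fd 6f d4 c┃               ┃               
                ┃               ┃               
                ┃               ┃               


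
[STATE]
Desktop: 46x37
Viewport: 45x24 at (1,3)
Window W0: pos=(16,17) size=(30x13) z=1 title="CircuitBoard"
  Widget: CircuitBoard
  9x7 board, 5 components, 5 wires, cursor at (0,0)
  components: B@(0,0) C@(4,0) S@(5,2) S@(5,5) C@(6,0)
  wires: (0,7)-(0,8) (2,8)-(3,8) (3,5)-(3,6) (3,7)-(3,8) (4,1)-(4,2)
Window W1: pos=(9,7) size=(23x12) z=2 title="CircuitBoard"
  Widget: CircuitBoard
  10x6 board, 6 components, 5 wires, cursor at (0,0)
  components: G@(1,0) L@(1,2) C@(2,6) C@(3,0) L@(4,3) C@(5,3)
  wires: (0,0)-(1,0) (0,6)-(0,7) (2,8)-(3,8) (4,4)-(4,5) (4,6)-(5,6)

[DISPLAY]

                                             
                                             
                                             
                                             
        ┏━━━━━━━━━━━━━━━━━━━━━┓              
        ┃ CircuitBoard        ┃              
        ┠─────────────────────┨              
        ┃   0 1 2 3 4 5 6 7 8 ┃              
        ┃0  [.]               ┃              
        ┃    │                ┃              
        ┃1   G       L        ┃              
        ┃                     ┃              
        ┃2                    ┃              
        ┃                     ┃              
        ┃3   C                ┃━━━━━━━━━━━━━┓
        ┗━━━━━━━━━━━━━━━━━━━━━┛             ┃
               ┠────────────────────────────┨
               ┃   0 1 2 3 4 5 6 7 8        ┃
               ┃0  [B]                      ┃
               ┃                            ┃
               ┃1                           ┃
               ┃                            ┃
               ┃2                           ┃
               ┃                            ┃


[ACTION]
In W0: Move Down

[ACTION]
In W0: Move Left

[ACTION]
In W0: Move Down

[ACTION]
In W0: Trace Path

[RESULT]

                                             
                                             
                                             
                                             
        ┏━━━━━━━━━━━━━━━━━━━━━┓              
        ┃ CircuitBoard        ┃              
        ┠─────────────────────┨              
        ┃   0 1 2 3 4 5 6 7 8 ┃              
        ┃0  [.]               ┃              
        ┃    │                ┃              
        ┃1   G       L        ┃              
        ┃                     ┃              
        ┃2                    ┃              
        ┃                     ┃              
        ┃3   C                ┃━━━━━━━━━━━━━┓
        ┗━━━━━━━━━━━━━━━━━━━━━┛             ┃
               ┠────────────────────────────┨
               ┃   0 1 2 3 4 5 6 7 8        ┃
               ┃0   B                       ┃
               ┃                            ┃
               ┃1                           ┃
               ┃                            ┃
               ┃2  [.]                      ┃
               ┃                            ┃


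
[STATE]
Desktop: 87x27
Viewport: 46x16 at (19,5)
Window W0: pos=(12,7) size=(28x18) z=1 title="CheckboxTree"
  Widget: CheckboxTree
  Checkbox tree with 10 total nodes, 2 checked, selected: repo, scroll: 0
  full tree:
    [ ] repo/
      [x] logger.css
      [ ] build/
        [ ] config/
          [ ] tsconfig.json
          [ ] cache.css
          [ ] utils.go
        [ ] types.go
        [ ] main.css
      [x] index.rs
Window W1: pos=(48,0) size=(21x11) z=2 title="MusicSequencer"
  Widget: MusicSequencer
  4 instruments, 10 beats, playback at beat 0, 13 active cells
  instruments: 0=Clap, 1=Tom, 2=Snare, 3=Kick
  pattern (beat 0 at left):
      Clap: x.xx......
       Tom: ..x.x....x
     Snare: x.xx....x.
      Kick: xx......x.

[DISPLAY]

                             ┃   Tom··█·█····█
                             ┃ Snare█·██····█·
━━━━━━━━━━━━━━━━━━━━┓        ┃  Kick██······█·
boxTree             ┃        ┃                
────────────────────┨        ┃                
epo/                ┃        ┗━━━━━━━━━━━━━━━━
 logger.css         ┃                         
 build/             ┃                         
 ] config/          ┃                         
 [ ] tsconfig.json  ┃                         
 [ ] cache.css      ┃                         
 [ ] utils.go       ┃                         
 ] types.go         ┃                         
 ] main.css         ┃                         
 index.rs           ┃                         
                    ┃                         


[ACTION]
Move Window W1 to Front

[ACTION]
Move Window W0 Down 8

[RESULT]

                             ┃   Tom··█·█····█
                             ┃ Snare█·██····█·
                             ┃  Kick██······█·
                             ┃                
━━━━━━━━━━━━━━━━━━━━┓        ┃                
boxTree             ┃        ┗━━━━━━━━━━━━━━━━
────────────────────┨                         
epo/                ┃                         
 logger.css         ┃                         
 build/             ┃                         
 ] config/          ┃                         
 [ ] tsconfig.json  ┃                         
 [ ] cache.css      ┃                         
 [ ] utils.go       ┃                         
 ] types.go         ┃                         
 ] main.css         ┃                         


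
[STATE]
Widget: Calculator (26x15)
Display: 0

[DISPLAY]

                         0
┌───┬───┬───┬───┐         
│ 7 │ 8 │ 9 │ ÷ │         
├───┼───┼───┼───┤         
│ 4 │ 5 │ 6 │ × │         
├───┼───┼───┼───┤         
│ 1 │ 2 │ 3 │ - │         
├───┼───┼───┼───┤         
│ 0 │ . │ = │ + │         
├───┼───┼───┼───┤         
│ C │ MC│ MR│ M+│         
└───┴───┴───┴───┘         
                          
                          
                          


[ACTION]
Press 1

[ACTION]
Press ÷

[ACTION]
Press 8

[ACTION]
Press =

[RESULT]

                     0.125
┌───┬───┬───┬───┐         
│ 7 │ 8 │ 9 │ ÷ │         
├───┼───┼───┼───┤         
│ 4 │ 5 │ 6 │ × │         
├───┼───┼───┼───┤         
│ 1 │ 2 │ 3 │ - │         
├───┼───┼───┼───┤         
│ 0 │ . │ = │ + │         
├───┼───┼───┼───┤         
│ C │ MC│ MR│ M+│         
└───┴───┴───┴───┘         
                          
                          
                          


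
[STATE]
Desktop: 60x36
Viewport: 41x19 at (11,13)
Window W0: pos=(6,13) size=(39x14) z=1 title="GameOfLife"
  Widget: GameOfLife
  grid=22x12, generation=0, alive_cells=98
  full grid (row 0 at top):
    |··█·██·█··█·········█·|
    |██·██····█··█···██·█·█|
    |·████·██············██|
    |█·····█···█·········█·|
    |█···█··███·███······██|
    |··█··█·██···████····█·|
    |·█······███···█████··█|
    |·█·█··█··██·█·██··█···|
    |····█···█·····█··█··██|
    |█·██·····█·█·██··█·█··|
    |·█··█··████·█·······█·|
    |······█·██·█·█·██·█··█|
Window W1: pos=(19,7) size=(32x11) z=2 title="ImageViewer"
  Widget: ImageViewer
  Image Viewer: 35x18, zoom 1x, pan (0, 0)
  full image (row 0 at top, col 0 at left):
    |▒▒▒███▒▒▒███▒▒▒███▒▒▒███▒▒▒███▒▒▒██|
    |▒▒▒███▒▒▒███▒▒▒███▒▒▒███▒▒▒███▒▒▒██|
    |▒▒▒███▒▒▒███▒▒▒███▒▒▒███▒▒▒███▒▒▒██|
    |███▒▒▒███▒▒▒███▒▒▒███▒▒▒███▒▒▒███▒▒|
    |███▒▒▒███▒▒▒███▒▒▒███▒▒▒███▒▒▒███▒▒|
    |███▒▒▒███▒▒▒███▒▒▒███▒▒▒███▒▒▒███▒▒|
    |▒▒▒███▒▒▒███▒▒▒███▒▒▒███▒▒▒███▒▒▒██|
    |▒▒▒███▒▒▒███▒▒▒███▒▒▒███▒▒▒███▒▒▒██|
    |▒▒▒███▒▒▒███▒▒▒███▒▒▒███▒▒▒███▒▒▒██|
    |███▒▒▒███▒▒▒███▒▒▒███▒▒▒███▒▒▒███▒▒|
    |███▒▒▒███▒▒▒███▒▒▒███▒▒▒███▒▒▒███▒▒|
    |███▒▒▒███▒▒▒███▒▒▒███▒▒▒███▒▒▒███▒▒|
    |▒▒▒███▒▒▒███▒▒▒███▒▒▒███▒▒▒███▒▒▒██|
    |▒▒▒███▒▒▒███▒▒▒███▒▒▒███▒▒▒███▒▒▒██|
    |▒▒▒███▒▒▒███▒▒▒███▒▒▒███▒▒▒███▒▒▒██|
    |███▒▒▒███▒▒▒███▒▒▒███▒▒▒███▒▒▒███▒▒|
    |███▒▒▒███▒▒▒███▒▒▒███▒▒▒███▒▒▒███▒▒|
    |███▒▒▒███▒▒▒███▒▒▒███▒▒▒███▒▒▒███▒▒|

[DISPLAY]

━━━━━━━━┃███▒▒▒███▒▒▒███▒▒▒███▒▒▒███▒▒▒┃ 
eOfLife ┃███▒▒▒███▒▒▒███▒▒▒███▒▒▒███▒▒▒┃ 
────────┃███▒▒▒███▒▒▒███▒▒▒███▒▒▒███▒▒▒┃ 
 0      ┃▒▒▒███▒▒▒███▒▒▒███▒▒▒███▒▒▒███┃ 
█····█··┗━━━━━━━━━━━━━━━━━━━━━━━━━━━━━━┛ 
█·██············██               ┃       
··█···█·········█·               ┃       
█··███·███······██               ┃       
·█·██···████····█·               ┃       
····███···█████··█               ┃       
··█··██·█·██··█···               ┃       
█···█·····█··█··██               ┃       
·····█·█·██··█·█··               ┃       
━━━━━━━━━━━━━━━━━━━━━━━━━━━━━━━━━┛       
                                         
                                         
                                         
                                         
                                         


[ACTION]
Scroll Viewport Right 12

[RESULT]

┃███▒▒▒███▒▒▒███▒▒▒███▒▒▒███▒▒▒┃         
┃███▒▒▒███▒▒▒███▒▒▒███▒▒▒███▒▒▒┃         
┃███▒▒▒███▒▒▒███▒▒▒███▒▒▒███▒▒▒┃         
┃▒▒▒███▒▒▒███▒▒▒███▒▒▒███▒▒▒███┃         
┗━━━━━━━━━━━━━━━━━━━━━━━━━━━━━━┛         
········██               ┃               
········█·               ┃               
██······██               ┃               
████····█·               ┃               
··█████··█               ┃               
█·██··█···               ┃               
··█··█··██               ┃               
·██··█·█··               ┃               
━━━━━━━━━━━━━━━━━━━━━━━━━┛               
                                         
                                         
                                         
                                         
                                         


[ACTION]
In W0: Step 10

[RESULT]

┃███▒▒▒███▒▒▒███▒▒▒███▒▒▒███▒▒▒┃         
┃███▒▒▒███▒▒▒███▒▒▒███▒▒▒███▒▒▒┃         
┃███▒▒▒███▒▒▒███▒▒▒███▒▒▒███▒▒▒┃         
┃▒▒▒███▒▒▒███▒▒▒███▒▒▒███▒▒▒███┃         
┗━━━━━━━━━━━━━━━━━━━━━━━━━━━━━━┛         
·····████·               ┃               
····██·█··               ┃               
········█·               ┃               
······██··               ┃               
·······██·               ┃               
····██····               ┃               
···█···█··               ┃               
·█····█···               ┃               
━━━━━━━━━━━━━━━━━━━━━━━━━┛               
                                         
                                         
                                         
                                         
                                         


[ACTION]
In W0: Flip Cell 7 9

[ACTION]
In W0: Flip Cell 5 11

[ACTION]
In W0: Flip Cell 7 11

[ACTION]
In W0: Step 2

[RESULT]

┃███▒▒▒███▒▒▒███▒▒▒███▒▒▒███▒▒▒┃         
┃███▒▒▒███▒▒▒███▒▒▒███▒▒▒███▒▒▒┃         
┃███▒▒▒███▒▒▒███▒▒▒███▒▒▒███▒▒▒┃         
┃▒▒▒███▒▒▒███▒▒▒███▒▒▒███▒▒▒███┃         
┗━━━━━━━━━━━━━━━━━━━━━━━━━━━━━━┛         
····█·····               ┃               
····██····               ┃               
····███···               ┃               
·····██·█·               ┃               
·····█··█·               ┃               
····█···█·               ┃               
··········               ┃               
··█·······               ┃               
━━━━━━━━━━━━━━━━━━━━━━━━━┛               
                                         
                                         
                                         
                                         
                                         


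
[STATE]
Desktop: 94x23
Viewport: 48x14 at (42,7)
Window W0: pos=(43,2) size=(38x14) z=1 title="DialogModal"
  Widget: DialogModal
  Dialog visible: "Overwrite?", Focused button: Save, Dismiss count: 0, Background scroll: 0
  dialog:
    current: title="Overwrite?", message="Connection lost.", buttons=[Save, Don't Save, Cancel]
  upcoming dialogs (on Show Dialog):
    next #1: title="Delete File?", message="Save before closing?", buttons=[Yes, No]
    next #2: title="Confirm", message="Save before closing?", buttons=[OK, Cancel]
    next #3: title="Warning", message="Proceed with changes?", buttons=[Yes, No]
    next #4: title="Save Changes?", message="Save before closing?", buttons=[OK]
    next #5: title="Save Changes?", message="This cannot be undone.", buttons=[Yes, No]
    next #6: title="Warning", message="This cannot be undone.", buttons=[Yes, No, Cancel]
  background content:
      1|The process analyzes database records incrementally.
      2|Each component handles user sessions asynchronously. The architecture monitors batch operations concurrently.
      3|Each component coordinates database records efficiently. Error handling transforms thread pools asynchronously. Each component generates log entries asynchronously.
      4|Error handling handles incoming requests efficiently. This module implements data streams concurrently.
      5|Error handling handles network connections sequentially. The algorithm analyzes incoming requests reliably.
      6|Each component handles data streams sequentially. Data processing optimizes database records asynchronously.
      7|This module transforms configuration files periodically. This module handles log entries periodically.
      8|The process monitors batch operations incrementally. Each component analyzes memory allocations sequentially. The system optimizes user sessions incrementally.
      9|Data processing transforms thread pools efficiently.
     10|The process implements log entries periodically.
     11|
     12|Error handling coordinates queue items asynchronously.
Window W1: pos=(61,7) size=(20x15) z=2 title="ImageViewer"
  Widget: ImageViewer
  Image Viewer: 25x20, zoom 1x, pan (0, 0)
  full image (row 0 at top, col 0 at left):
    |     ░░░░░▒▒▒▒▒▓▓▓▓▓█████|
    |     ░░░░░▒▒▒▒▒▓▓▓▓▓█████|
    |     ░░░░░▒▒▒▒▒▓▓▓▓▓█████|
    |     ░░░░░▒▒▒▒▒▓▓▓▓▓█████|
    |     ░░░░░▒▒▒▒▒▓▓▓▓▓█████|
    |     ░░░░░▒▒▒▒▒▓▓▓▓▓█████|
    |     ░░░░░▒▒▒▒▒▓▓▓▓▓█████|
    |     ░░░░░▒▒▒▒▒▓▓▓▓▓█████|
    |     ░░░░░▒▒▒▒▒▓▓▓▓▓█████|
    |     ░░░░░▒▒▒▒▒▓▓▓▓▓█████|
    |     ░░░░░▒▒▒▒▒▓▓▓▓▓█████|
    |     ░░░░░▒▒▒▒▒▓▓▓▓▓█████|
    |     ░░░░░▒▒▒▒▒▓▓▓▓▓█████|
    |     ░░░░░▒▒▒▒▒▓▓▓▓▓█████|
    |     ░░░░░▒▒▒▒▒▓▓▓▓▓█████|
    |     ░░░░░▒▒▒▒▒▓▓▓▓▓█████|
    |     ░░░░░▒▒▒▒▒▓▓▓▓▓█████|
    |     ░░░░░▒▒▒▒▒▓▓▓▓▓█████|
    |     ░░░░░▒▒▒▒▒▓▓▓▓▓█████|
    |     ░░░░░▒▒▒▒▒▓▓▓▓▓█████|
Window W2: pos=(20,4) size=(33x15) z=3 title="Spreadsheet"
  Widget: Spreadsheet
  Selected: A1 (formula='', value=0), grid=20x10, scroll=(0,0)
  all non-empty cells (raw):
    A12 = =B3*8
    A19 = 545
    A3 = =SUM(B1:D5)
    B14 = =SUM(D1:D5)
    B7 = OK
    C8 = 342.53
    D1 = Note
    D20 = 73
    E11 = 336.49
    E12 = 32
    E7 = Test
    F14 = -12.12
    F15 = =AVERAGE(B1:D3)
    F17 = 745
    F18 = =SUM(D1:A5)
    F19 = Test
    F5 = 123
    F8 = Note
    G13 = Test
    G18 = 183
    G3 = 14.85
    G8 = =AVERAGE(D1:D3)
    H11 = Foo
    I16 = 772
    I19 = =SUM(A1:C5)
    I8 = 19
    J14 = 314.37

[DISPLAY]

          ┃────────┏━━━━━━━━━━━━━━━━━━┓         
  C       ┃    Over┃ ImageViewer      ┃         
----------┃ Connect┠──────────────────┨         
      0Not┃]  Don't┃     ░░░░░▒▒▒▒▒▓▓▓┃         
      0   ┃────────┃     ░░░░░▒▒▒▒▒▓▓▓┃         
      0   ┃ss monit┃     ░░░░░▒▒▒▒▒▓▓▓┃         
      0   ┃essing t┃     ░░░░░▒▒▒▒▒▓▓▓┃         
      0   ┃ss imple┃     ░░░░░▒▒▒▒▒▓▓▓┃         
      0   ┃━━━━━━━━┃     ░░░░░▒▒▒▒▒▓▓▓┃         
      0   ┃        ┃     ░░░░░▒▒▒▒▒▓▓▓┃         
 342.53   ┃        ┃     ░░░░░▒▒▒▒▒▓▓▓┃         
━━━━━━━━━━┛        ┃     ░░░░░▒▒▒▒▒▓▓▓┃         
                   ┃     ░░░░░▒▒▒▒▒▓▓▓┃         
                   ┃     ░░░░░▒▒▒▒▒▓▓▓┃         


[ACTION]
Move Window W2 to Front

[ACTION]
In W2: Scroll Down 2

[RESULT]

          ┃────────┏━━━━━━━━━━━━━━━━━━┓         
  C       ┃    Over┃ ImageViewer      ┃         
----------┃ Connect┠──────────────────┨         
      0   ┃]  Don't┃     ░░░░░▒▒▒▒▒▓▓▓┃         
      0   ┃────────┃     ░░░░░▒▒▒▒▒▓▓▓┃         
      0   ┃ss monit┃     ░░░░░▒▒▒▒▒▓▓▓┃         
      0   ┃essing t┃     ░░░░░▒▒▒▒▒▓▓▓┃         
      0   ┃ss imple┃     ░░░░░▒▒▒▒▒▓▓▓┃         
 342.53   ┃━━━━━━━━┃     ░░░░░▒▒▒▒▒▓▓▓┃         
      0   ┃        ┃     ░░░░░▒▒▒▒▒▓▓▓┃         
      0   ┃        ┃     ░░░░░▒▒▒▒▒▓▓▓┃         
━━━━━━━━━━┛        ┃     ░░░░░▒▒▒▒▒▓▓▓┃         
                   ┃     ░░░░░▒▒▒▒▒▓▓▓┃         
                   ┃     ░░░░░▒▒▒▒▒▓▓▓┃         


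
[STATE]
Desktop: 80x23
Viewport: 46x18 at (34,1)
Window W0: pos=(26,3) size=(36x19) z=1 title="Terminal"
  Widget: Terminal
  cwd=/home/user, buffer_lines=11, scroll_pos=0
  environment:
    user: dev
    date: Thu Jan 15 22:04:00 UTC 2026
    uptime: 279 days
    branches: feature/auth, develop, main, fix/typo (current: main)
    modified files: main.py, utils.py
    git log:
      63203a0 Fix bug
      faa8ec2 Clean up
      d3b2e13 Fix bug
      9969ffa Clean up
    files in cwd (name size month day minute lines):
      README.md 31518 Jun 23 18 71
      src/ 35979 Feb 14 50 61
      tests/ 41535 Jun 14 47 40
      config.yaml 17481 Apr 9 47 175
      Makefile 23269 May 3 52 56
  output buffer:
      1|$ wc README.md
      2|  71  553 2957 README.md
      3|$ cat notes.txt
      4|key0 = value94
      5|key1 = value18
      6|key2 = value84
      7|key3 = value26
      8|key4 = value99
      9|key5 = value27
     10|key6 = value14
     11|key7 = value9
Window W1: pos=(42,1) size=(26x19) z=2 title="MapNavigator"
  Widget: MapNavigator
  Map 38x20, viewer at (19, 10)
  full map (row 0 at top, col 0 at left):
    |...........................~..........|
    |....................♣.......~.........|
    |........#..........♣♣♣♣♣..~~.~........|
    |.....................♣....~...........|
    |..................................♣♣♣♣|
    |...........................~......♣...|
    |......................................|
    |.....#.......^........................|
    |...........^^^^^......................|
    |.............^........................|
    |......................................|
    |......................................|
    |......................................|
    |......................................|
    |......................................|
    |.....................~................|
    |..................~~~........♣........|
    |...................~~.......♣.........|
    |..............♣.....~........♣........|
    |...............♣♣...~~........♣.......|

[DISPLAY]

        ┏━━━━━━━━━━━━━━━━━━━━━━━━┓            
        ┃ MapNavigator           ┃            
━━━━━━━━┠────────────────────────┨            
al      ┃..............♣....~....┃            
────────┃........................┃            
ADME.md ┃....................~...┃            
53 2957 ┃........................┃            
otes.txt┃......^.................┃            
value94 ┃....^^^^^...............┃            
value18 ┃......^.................┃            
value84 ┃............@...........┃            
value26 ┃........................┃            
value99 ┃........................┃            
value27 ┃........................┃            
value14 ┃........................┃            
value9  ┃..............~.........┃            
        ┃...........~~~........♣.┃            
        ┃............~~.......♣..┃            


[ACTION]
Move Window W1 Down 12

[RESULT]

                                              
                                              
━━━━━━━━━━━━━━━━━━━━━━━━━━━┓                  
al      ┏━━━━━━━━━━━━━━━━━━━━━━━━┓            
────────┃ MapNavigator           ┃            
ADME.md ┠────────────────────────┨            
53 2957 ┃..............♣....~....┃            
otes.txt┃........................┃            
value94 ┃....................~...┃            
value18 ┃........................┃            
value84 ┃......^.................┃            
value26 ┃....^^^^^...............┃            
value99 ┃......^.................┃            
value27 ┃............@...........┃            
value14 ┃........................┃            
value9  ┃........................┃            
        ┃........................┃            
        ┃........................┃            


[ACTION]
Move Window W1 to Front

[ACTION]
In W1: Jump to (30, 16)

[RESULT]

                                              
                                              
━━━━━━━━━━━━━━━━━━━━━━━━━━━┓                  
al      ┏━━━━━━━━━━━━━━━━━━━━━━━━┓            
────────┃ MapNavigator           ┃            
ADME.md ┠────────────────────────┨            
53 2957 ┃....................    ┃            
otes.txt┃....................    ┃            
value94 ┃....................    ┃            
value18 ┃....................    ┃            
value84 ┃....................    ┃            
value26 ┃....................    ┃            
value99 ┃...~................    ┃            
value27 ┃~~~........♣@.......    ┃            
value14 ┃.~~.......♣.........    ┃            
value9  ┃..~........♣........    ┃            
        ┃..~~........♣.......    ┃            
        ┃                        ┃            


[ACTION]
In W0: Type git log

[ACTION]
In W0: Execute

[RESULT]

                                              
                                              
━━━━━━━━━━━━━━━━━━━━━━━━━━━┓                  
al      ┏━━━━━━━━━━━━━━━━━━━━━━━━┓            
────────┃ MapNavigator           ┃            
otes.txt┠────────────────────────┨            
value94 ┃....................    ┃            
value18 ┃....................    ┃            
value84 ┃....................    ┃            
value26 ┃....................    ┃            
value99 ┃....................    ┃            
value27 ┃....................    ┃            
value14 ┃...~................    ┃            
value9  ┃~~~........♣@.......    ┃            
og      ┃.~~.......♣.........    ┃            
 Fix bug┃..~........♣........    ┃            
 Clean u┃..~~........♣.......    ┃            
 Fix bug┃                        ┃            


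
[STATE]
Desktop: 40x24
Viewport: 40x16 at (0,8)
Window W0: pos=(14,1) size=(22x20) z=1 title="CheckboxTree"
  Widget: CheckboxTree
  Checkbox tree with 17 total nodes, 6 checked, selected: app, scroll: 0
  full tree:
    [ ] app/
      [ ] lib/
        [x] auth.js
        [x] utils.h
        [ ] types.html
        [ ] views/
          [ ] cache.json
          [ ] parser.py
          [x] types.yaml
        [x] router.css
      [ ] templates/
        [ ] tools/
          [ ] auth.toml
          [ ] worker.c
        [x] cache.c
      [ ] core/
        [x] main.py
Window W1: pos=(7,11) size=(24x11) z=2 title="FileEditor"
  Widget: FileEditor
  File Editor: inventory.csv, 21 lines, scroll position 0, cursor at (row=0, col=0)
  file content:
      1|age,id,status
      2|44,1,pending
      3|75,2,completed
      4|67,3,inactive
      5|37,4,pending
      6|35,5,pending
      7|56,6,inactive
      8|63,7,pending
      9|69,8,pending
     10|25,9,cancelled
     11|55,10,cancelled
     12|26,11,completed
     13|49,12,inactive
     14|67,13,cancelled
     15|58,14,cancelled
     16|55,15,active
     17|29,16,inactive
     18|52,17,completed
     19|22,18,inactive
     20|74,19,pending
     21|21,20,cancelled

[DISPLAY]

              ┃     [ ] types.html ┃    
              ┃     [-] views/     ┃    
              ┃       [ ] cache.jso┃    
       ┏━━━━━━━━━━━━━━━━━━━━━━┓r.py┃    
       ┃ FileEditor           ┃.yam┃    
       ┠──────────────────────┨css ┃    
       ┃█ge,id,status        ▲┃/   ┃    
       ┃44,1,pending         █┃    ┃    
       ┃75,2,completed       ░┃toml┃    
       ┃67,3,inactive        ░┃r.c ┃    
       ┃37,4,pending         ░┃    ┃    
       ┃35,5,pending         ░┃    ┃    
       ┃56,6,inactive        ▼┃━━━━┛    
       ┗━━━━━━━━━━━━━━━━━━━━━━┛         
                                        
                                        


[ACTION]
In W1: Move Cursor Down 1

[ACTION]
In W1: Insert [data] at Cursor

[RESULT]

              ┃     [ ] types.html ┃    
              ┃     [-] views/     ┃    
              ┃       [ ] cache.jso┃    
       ┏━━━━━━━━━━━━━━━━━━━━━━┓r.py┃    
       ┃ FileEditor           ┃.yam┃    
       ┠──────────────────────┨css ┃    
       ┃age,id,status        ▲┃/   ┃    
       ┃data█4,1,pending     █┃    ┃    
       ┃75,2,completed       ░┃toml┃    
       ┃67,3,inactive        ░┃r.c ┃    
       ┃37,4,pending         ░┃    ┃    
       ┃35,5,pending         ░┃    ┃    
       ┃56,6,inactive        ▼┃━━━━┛    
       ┗━━━━━━━━━━━━━━━━━━━━━━┛         
                                        
                                        


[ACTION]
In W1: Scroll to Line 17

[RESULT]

              ┃     [ ] types.html ┃    
              ┃     [-] views/     ┃    
              ┃       [ ] cache.jso┃    
       ┏━━━━━━━━━━━━━━━━━━━━━━┓r.py┃    
       ┃ FileEditor           ┃.yam┃    
       ┠──────────────────────┨css ┃    
       ┃58,14,cancelled      ▲┃/   ┃    
       ┃55,15,active         ░┃    ┃    
       ┃29,16,inactive       ░┃toml┃    
       ┃52,17,completed      ░┃r.c ┃    
       ┃22,18,inactive       ░┃    ┃    
       ┃74,19,pending        █┃    ┃    
       ┃21,20,cancelled      ▼┃━━━━┛    
       ┗━━━━━━━━━━━━━━━━━━━━━━┛         
                                        
                                        


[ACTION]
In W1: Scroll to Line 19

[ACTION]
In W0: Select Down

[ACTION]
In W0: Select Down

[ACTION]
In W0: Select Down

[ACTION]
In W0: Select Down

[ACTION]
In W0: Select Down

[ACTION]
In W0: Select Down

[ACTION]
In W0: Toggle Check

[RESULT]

              ┃     [ ] types.html ┃    
              ┃     [-] views/     ┃    
              ┃>      [x] cache.jso┃    
       ┏━━━━━━━━━━━━━━━━━━━━━━┓r.py┃    
       ┃ FileEditor           ┃.yam┃    
       ┠──────────────────────┨css ┃    
       ┃58,14,cancelled      ▲┃/   ┃    
       ┃55,15,active         ░┃    ┃    
       ┃29,16,inactive       ░┃toml┃    
       ┃52,17,completed      ░┃r.c ┃    
       ┃22,18,inactive       ░┃    ┃    
       ┃74,19,pending        █┃    ┃    
       ┃21,20,cancelled      ▼┃━━━━┛    
       ┗━━━━━━━━━━━━━━━━━━━━━━┛         
                                        
                                        
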